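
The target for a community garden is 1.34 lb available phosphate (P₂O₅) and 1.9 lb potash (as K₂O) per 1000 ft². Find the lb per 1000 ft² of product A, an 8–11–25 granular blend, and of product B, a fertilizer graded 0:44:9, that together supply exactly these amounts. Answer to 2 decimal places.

7.15 lb product A, 1.26 lb product B

Per-1000 ft² balance (a = product A, b = product B):
P₂O₅: 0.11·a + 0.44·b = 1.34
K₂O: 0.25·a + 0.09·b = 1.9
From row1: a = (1.34 − 0.44·b) / 0.11.
Into row2: 0.25·(1.34 − 0.44·b)/0.11 + 0.09·b = 1.9 → b = 1.25874, a = 7.14685.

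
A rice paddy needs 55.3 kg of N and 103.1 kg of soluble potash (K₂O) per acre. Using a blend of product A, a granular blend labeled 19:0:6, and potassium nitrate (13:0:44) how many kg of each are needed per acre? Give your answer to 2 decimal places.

144.18 kg product A, 214.66 kg potassium nitrate

With a, b = kg per acre of product A and potassium nitrate:
N: 0.19·a + 0.13·b = 55.3
K₂O: 0.06·a + 0.44·b = 103.1
Eliminate a: (row1) − 0.19/0.06·(row2) → -1.26333·b = -271.183, so b = 214.657.
Back-substitute: a = (55.3 − 0.13·214.657) / 0.19 = 144.182.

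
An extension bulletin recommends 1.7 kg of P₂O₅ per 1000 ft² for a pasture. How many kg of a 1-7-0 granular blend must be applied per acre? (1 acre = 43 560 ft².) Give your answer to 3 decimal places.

1057.886 kg of product per acre

Product per 1000 ft² = 1.7 / 7% = 24.2857 kg.
Convert to per acre: 24.2857 × 43.56 = 1057.8857 kg.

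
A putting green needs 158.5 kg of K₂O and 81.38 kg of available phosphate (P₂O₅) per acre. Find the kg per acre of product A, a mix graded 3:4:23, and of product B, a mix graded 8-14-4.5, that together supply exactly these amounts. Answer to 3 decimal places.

Let a = kg of product A, b = kg of product B (per acre).
K₂O: 0.23·a + 0.045·b = 158.5
P₂O₅: 0.04·a + 0.14·b = 81.38
Eliminate b: (row1) − 0.045/0.14·(row2) → 0.217143·a = 132.342, so a = 609.4704.
Then b = (81.38 − 0.04·609.4704) / 0.14 = 407.1513.

609.470 kg product A, 407.151 kg product B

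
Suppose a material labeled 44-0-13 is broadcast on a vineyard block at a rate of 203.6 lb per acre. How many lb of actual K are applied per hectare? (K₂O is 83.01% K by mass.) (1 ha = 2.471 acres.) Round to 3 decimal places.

K₂O per acre = 203.6 × 13% = 26.468 lb.
Elemental K = 26.468 × 0.8301 = 21.9711 lb per acre.
Convert to per hectare: 21.9711 × 2.471 = 54.2906 lb.

54.291 lb K per hectare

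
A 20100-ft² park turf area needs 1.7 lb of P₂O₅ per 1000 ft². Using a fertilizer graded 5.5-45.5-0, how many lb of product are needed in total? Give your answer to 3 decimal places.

Product per 1000 ft² = 1.7 / 45.5% = 3.73626 lb.
Total product = 3.73626 × 20100 / 1000 = 75.0989 lb.

75.099 lb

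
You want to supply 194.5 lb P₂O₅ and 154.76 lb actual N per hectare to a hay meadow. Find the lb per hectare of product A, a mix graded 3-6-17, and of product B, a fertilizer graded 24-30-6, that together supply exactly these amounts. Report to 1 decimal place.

46.7 lb product A, 639.0 lb product B

Let a = lb of product A, b = lb of product B (per hectare).
P₂O₅: 0.06·a + 0.3·b = 194.5
N: 0.03·a + 0.24·b = 154.76
Eliminate b: (row1) − 0.3/0.24·(row2) → 0.0225·a = 1.05, so a = 46.6667.
Then b = (154.76 − 0.03·46.6667) / 0.24 = 639.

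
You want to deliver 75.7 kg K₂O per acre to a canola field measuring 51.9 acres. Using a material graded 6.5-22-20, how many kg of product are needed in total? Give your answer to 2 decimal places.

Product per acre = 75.7 / 20% = 378.5 kg.
Total product = 378.5 × 51.9 = 19644.15 kg.

19644.15 kg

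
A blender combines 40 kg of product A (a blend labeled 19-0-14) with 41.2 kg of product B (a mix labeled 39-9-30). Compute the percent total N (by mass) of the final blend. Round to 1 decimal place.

29.1% N

Total mass = 40 + 41.2 = 81.2 kg.
N mass = 19%×40 + 39%×41.2 = 23.668 kg.
% N = 23.668 / 81.2 = 29.1478%.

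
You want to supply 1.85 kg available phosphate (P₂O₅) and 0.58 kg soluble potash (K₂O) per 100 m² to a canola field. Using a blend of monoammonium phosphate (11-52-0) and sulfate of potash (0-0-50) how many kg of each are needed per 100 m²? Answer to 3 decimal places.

3.558 kg monoammonium phosphate, 1.160 kg sulfate of potash

With a, b = kg per 100 m² of monoammonium phosphate and sulfate of potash:
P₂O₅: 0.52·a + 0·b = 1.85
K₂O: 0·a + 0.5·b = 0.58
Solving simultaneously: a = 3.55769, b = 1.16.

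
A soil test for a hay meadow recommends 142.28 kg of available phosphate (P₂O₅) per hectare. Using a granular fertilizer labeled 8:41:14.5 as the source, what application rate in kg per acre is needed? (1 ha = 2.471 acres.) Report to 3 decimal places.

Product per hectare = 142.28 / 41% = 347.024 kg.
Convert to per acre: 347.024 × 0.404694 = 140.4388 kg.

140.439 kg of product per acre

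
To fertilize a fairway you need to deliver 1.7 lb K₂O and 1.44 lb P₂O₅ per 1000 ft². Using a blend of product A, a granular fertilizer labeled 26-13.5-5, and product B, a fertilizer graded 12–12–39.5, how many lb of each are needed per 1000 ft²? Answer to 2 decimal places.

7.71 lb product A, 3.33 lb product B

Let a = lb of product A, b = lb of product B (per 1000 ft²).
K₂O: 0.05·a + 0.395·b = 1.7
P₂O₅: 0.135·a + 0.12·b = 1.44
Eliminate a: (row1) − 0.05/0.135·(row2) → 0.350556·b = 1.16667, so b = 3.32805.
Back-substitute: a = (1.7 − 0.395·3.32805) / 0.05 = 7.7084.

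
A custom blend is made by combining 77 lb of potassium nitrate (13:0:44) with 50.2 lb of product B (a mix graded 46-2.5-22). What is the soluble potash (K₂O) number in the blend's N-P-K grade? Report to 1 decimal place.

Total mass = 77 + 50.2 = 127.2 lb.
K₂O mass = 44%×77 + 22%×50.2 = 44.924 lb.
% K₂O = 44.924 / 127.2 = 35.3176%.

35.3% K₂O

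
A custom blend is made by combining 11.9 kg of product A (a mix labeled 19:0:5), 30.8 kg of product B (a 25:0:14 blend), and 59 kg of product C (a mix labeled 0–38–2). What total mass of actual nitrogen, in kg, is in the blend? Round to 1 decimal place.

N mass = 19%×11.9 + 25%×30.8 + 0%×59 = 9.961 kg.

10.0 kg N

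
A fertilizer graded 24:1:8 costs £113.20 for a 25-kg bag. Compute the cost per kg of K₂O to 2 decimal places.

K₂O in bag = 25 × 8% = 2 kg.
Cost per kg K₂O = £113.20 / 2 = £56.6000.

£56.60 per kg K₂O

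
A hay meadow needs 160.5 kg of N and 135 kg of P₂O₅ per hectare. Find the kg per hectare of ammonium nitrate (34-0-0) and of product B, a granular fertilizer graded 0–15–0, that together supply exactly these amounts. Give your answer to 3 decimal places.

With a, b = kg per hectare of ammonium nitrate and product B:
N: 0.34·a + 0·b = 160.5
P₂O₅: 0·a + 0.15·b = 135
Solving simultaneously: a = 472.0588, b = 900.

472.059 kg ammonium nitrate, 900.000 kg product B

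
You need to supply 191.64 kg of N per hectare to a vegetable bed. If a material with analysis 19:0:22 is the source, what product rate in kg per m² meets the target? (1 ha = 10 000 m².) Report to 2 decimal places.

Product per hectare = 191.64 / 19% = 1008.63 kg.
Convert to per m²: 1008.63 × 0.0001 = 0.100863 kg.

0.10 kg of product per sq m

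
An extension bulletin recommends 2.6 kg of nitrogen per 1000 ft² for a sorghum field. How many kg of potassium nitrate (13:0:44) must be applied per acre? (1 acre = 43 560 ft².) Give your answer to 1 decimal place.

871.2 kg of product per acre

Product per 1000 ft² = 2.6 / 13% = 20 kg.
Convert to per acre: 20 × 43.56 = 871.2 kg.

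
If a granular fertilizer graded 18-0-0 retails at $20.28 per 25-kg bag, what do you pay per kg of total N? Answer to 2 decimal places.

$4.51 per kg N

N in bag = 25 × 18% = 4.5 kg.
Cost per kg N = $20.28 / 4.5 = $4.5067.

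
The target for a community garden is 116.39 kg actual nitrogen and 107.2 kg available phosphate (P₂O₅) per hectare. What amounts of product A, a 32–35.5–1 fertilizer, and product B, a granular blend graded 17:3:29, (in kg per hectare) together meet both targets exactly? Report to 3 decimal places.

Per-hectare balance (a = product A, b = product B):
N: 0.32·a + 0.17·b = 116.39
P₂O₅: 0.355·a + 0.03·b = 107.2
Eliminate a: (row1) − 0.32/0.355·(row2) → 0.142958·b = 19.759, so b = 138.2158.
Back-substitute: a = (116.39 − 0.17·138.2158) / 0.32 = 290.2916.

290.292 kg product A, 138.216 kg product B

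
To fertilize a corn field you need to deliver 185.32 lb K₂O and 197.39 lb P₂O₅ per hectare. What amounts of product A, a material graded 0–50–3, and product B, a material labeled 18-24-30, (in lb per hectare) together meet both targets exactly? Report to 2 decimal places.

Per-hectare balance (a = product A, b = product B):
K₂O: 0.03·a + 0.3·b = 185.32
P₂O₅: 0.5·a + 0.24·b = 197.39
Eliminate a: (row1) − 0.03/0.5·(row2) → 0.2856·b = 173.477, so b = 607.411.
Back-substitute: a = (185.32 − 0.3·607.411) / 0.03 = 103.223.

103.22 lb product A, 607.41 lb product B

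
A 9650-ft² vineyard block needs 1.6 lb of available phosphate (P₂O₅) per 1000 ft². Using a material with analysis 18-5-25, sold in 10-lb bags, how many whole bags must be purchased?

31 bags

Product per 1000 ft² = 1.6 / 5% = 32 lb.
Total product = 32 × 9650 / 1000 = 308.8 lb.
Bags = ⌈308.8 / 10⌉ = 31.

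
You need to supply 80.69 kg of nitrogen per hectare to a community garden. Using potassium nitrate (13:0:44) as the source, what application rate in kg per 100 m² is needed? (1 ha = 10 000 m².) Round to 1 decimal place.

6.2 kg of product per hundred sq m

Product per hectare = 80.69 / 13% = 620.692 kg.
Convert to per 100 m²: 620.692 × 0.01 = 6.20692 kg.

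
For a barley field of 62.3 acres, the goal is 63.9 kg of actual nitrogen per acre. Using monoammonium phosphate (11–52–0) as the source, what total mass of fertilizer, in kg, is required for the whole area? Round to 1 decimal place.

Product per acre = 63.9 / 11% = 580.909 kg.
Total product = 580.909 × 62.3 = 36190.64 kg.

36190.6 kg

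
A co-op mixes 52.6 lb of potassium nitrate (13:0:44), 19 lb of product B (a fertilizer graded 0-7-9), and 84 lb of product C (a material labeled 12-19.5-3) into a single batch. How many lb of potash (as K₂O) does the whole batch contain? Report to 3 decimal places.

K₂O mass = 44%×52.6 + 9%×19 + 3%×84 = 27.374 lb.

27.374 lb K₂O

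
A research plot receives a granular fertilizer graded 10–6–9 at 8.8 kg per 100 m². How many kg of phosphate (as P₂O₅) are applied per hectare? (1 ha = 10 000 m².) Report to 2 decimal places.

P₂O₅ per 100 m² = 8.8 × 6% = 0.528 kg.
Convert to per hectare: 0.528 × 100 = 52.8 kg.

52.80 kg P₂O₅ per hectare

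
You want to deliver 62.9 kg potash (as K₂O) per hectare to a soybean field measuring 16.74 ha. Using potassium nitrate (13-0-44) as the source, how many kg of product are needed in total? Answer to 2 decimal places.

Product per hectare = 62.9 / 44% = 142.955 kg.
Total product = 142.955 × 16.74 = 2393.059 kg.

2393.06 kg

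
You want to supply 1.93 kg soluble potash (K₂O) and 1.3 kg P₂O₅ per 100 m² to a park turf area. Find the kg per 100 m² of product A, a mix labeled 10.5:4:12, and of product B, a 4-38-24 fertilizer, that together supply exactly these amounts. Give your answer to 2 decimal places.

11.71 kg product A, 2.19 kg product B

Let a = kg of product A, b = kg of product B (per 100 m²).
K₂O: 0.12·a + 0.24·b = 1.93
P₂O₅: 0.04·a + 0.38·b = 1.3
Eliminate a: (row1) − 0.12/0.04·(row2) → -0.9·b = -1.97, so b = 2.18889.
Back-substitute: a = (1.93 − 0.24·2.18889) / 0.12 = 11.7056.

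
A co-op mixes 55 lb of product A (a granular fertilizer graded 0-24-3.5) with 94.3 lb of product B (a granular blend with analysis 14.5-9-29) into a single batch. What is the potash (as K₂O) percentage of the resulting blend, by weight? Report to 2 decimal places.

Total mass = 55 + 94.3 = 149.3 lb.
K₂O mass = 3.5%×55 + 29%×94.3 = 29.272 lb.
% K₂O = 29.272 / 149.3 = 19.6062%.

19.61% K₂O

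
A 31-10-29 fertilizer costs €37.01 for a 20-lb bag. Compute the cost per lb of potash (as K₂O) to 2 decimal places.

€6.38 per lb K₂O

K₂O in bag = 20 × 29% = 5.8 lb.
Cost per lb K₂O = €37.01 / 5.8 = €6.3810.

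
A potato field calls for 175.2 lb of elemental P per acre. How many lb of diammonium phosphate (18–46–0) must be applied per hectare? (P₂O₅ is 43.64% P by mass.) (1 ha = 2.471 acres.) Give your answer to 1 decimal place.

As P₂O₅: 175.2 / 0.4364 = 401.467 lb per acre.
Product per acre = 401.467 / 46% = 872.753 lb.
Convert to per hectare: 872.753 × 2.471 = 2156.57 lb.

2156.6 lb of product per hectare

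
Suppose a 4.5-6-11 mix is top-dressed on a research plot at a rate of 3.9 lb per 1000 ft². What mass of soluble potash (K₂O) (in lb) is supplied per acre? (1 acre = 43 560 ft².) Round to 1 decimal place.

18.7 lb K₂O per acre

K₂O per 1000 ft² = 3.9 × 11% = 0.429 lb.
Convert to per acre: 0.429 × 43.56 = 18.6872 lb.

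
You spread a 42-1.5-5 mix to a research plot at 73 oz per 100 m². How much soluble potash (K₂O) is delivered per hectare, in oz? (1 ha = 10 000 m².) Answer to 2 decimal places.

K₂O per 100 m² = 73 × 5% = 3.65 oz.
Convert to per hectare: 3.65 × 100 = 365 oz.

365.00 oz K₂O per hectare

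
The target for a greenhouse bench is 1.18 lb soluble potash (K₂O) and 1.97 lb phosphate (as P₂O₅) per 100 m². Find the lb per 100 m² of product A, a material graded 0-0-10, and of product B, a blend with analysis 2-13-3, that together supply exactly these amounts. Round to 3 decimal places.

Per-100 m² balance (a = product A, b = product B):
K₂O: 0.1·a + 0.03·b = 1.18
P₂O₅: 0·a + 0.13·b = 1.97
Solving simultaneously: a = 7.25385, b = 15.1538.

7.254 lb product A, 15.154 lb product B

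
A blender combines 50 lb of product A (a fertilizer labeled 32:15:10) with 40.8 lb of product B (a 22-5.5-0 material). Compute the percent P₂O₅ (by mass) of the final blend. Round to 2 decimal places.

Total mass = 50 + 40.8 = 90.8 lb.
P₂O₅ mass = 15%×50 + 5.5%×40.8 = 9.744 lb.
% P₂O₅ = 9.744 / 90.8 = 10.7313%.

10.73% P₂O₅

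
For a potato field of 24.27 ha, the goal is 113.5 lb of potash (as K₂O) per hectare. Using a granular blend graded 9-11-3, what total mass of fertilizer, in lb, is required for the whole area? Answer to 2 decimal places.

Product per hectare = 113.5 / 3% = 3783.33 lb.
Total product = 3783.33 × 24.27 = 91821.5 lb.

91821.50 lb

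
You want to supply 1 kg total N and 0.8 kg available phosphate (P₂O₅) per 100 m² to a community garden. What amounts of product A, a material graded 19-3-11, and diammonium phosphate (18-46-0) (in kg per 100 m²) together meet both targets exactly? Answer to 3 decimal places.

3.854 kg product A, 1.488 kg diammonium phosphate

Per-100 m² balance (a = product A, b = diammonium phosphate):
N: 0.19·a + 0.18·b = 1
P₂O₅: 0.03·a + 0.46·b = 0.8
Solving simultaneously: a = 3.85366, b = 1.4878.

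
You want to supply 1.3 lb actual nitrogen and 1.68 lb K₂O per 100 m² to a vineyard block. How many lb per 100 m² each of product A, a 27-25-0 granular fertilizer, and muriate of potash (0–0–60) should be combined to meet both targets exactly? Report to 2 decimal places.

4.81 lb product A, 2.80 lb muriate of potash

Let a = lb of product A, b = lb of muriate of potash (per 100 m²).
N: 0.27·a + 0·b = 1.3
K₂O: 0·a + 0.6·b = 1.68
Solving simultaneously: a = 4.81481, b = 2.8.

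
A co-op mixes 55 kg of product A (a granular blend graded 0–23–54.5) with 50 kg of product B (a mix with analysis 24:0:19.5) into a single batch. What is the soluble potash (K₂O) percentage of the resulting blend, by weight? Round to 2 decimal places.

37.83% K₂O

Total mass = 55 + 50 = 105 kg.
K₂O mass = 54.5%×55 + 19.5%×50 = 39.725 kg.
% K₂O = 39.725 / 105 = 37.8333%.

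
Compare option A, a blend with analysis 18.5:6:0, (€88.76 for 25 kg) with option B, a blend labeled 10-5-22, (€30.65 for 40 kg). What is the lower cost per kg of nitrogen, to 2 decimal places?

option A: N per bag = 25 × 18.5% = 4.625 kg; cost = 88.76 / 4.625 = €19.1914/kg N.
option B: N per bag = 40 × 10% = 4 kg; cost = 30.65 / 4 = €7.6625/kg N.
option B is cheaper.

€7.66 per kg N (option B)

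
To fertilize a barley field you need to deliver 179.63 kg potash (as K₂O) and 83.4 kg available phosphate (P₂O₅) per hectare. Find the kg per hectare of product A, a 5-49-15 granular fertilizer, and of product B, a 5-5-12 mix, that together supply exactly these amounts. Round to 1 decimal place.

Per-hectare balance (a = product A, b = product B):
K₂O: 0.15·a + 0.12·b = 179.63
P₂O₅: 0.49·a + 0.05·b = 83.4
Solving simultaneously: a = 20.0097, b = 1471.904.

20.0 kg product A, 1471.9 kg product B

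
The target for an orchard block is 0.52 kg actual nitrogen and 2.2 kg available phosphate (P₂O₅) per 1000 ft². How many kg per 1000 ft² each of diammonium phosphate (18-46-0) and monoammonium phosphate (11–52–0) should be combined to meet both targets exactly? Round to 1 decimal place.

Let a = kg of diammonium phosphate, b = kg of monoammonium phosphate (per 1000 ft²).
N: 0.18·a + 0.11·b = 0.52
P₂O₅: 0.46·a + 0.52·b = 2.2
Solving simultaneously: a = 0.660465, b = 3.64651.

0.7 kg diammonium phosphate, 3.6 kg monoammonium phosphate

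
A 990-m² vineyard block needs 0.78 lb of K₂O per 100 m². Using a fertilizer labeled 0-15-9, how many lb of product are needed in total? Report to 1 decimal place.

85.8 lb

Product per 100 m² = 0.78 / 9% = 8.66667 lb.
Total product = 8.66667 × 990 / 100 = 85.8 lb.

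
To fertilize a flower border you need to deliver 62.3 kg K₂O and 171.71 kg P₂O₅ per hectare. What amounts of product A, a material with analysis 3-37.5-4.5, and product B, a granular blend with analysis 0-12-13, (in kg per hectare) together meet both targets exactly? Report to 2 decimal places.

Per-hectare balance (a = product A, b = product B):
K₂O: 0.045·a + 0.13·b = 62.3
P₂O₅: 0.375·a + 0.12·b = 171.71
Solving simultaneously: a = 342.475, b = 360.682.

342.48 kg product A, 360.68 kg product B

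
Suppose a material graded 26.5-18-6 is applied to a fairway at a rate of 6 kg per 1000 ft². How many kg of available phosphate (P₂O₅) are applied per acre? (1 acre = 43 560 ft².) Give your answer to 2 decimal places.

47.04 kg P₂O₅ per acre

P₂O₅ per 1000 ft² = 6 × 18% = 1.08 kg.
Convert to per acre: 1.08 × 43.56 = 47.0448 kg.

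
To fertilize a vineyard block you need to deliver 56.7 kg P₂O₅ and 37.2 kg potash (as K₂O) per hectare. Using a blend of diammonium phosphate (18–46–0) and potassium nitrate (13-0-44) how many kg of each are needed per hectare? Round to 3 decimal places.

Per-hectare balance (a = diammonium phosphate, b = potassium nitrate):
P₂O₅: 0.46·a + 0·b = 56.7
K₂O: 0·a + 0.44·b = 37.2
Solving simultaneously: a = 123.2609, b = 84.54545.

123.261 kg diammonium phosphate, 84.545 kg potassium nitrate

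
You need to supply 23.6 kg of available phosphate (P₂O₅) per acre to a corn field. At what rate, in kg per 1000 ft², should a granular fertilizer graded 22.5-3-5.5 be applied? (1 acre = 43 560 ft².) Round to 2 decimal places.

Product per acre = 23.6 / 3% = 786.667 kg.
Convert to per 1000 ft²: 786.667 × 0.0229568 = 18.0594 kg.

18.06 kg of product per thousand sq ft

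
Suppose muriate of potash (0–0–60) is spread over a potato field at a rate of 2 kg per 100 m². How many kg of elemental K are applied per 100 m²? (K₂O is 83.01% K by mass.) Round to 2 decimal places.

K₂O per 100 m² = 2 × 60% = 1.2 kg.
Elemental K = 1.2 × 0.8301 = 0.99612 kg per 100 m².

1.00 kg K per hundred sq m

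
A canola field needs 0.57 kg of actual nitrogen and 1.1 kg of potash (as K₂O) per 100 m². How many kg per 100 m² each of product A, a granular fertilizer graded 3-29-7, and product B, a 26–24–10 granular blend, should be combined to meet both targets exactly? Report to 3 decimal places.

Let a = kg of product A, b = kg of product B (per 100 m²).
N: 0.03·a + 0.26·b = 0.57
K₂O: 0.07·a + 0.1·b = 1.1
Solving simultaneously: a = 15.0658, b = 0.453947.

15.066 kg product A, 0.454 kg product B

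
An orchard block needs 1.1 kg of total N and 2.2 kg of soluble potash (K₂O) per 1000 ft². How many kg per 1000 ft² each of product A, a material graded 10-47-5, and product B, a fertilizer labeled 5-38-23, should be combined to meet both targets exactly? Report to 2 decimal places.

6.98 kg product A, 8.05 kg product B

Let a = kg of product A, b = kg of product B (per 1000 ft²).
N: 0.1·a + 0.05·b = 1.1
K₂O: 0.05·a + 0.23·b = 2.2
Eliminate a: (row1) − 0.1/0.05·(row2) → -0.41·b = -3.3, so b = 8.04878.
Back-substitute: a = (1.1 − 0.05·8.04878) / 0.1 = 6.97561.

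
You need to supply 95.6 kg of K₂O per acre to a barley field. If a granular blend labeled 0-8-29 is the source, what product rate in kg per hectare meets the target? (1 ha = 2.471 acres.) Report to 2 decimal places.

Product per acre = 95.6 / 29% = 329.655 kg.
Convert to per hectare: 329.655 × 2.471 = 814.578 kg.

814.58 kg of product per hectare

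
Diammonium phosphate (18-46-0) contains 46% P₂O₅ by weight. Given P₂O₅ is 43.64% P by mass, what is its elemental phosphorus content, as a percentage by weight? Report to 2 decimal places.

%P = 46 × 0.4364 = 20.0744%.

20.07% P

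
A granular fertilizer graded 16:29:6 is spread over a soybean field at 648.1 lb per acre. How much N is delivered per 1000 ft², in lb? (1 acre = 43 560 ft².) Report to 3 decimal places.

nitrogen per acre = 648.1 × 16% = 103.696 lb.
Convert to per 1000 ft²: 103.696 × 0.0229568 = 2.38053 lb.

2.381 lb N per thousand sq ft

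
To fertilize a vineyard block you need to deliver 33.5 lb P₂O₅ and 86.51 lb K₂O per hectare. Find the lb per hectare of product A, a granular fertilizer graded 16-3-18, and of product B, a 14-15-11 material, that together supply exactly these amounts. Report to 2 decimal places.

392.05 lb product A, 144.92 lb product B

Let a = lb of product A, b = lb of product B (per hectare).
P₂O₅: 0.03·a + 0.15·b = 33.5
K₂O: 0.18·a + 0.11·b = 86.51
Eliminate b: (row1) − 0.15/0.11·(row2) → -0.215455·a = -84.4682, so a = 392.046.
Then b = (86.51 − 0.18·392.046) / 0.11 = 144.924.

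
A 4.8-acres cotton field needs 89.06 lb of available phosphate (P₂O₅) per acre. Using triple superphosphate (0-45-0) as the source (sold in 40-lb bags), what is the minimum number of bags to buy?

24 bags

Product per acre = 89.06 / 45% = 197.911 lb.
Total product = 197.911 × 4.8 = 949.973 lb.
Bags = ⌈949.973 / 40⌉ = 24.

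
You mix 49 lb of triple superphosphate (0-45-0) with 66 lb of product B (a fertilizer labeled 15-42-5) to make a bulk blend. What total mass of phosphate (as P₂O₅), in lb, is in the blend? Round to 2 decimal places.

P₂O₅ mass = 45%×49 + 42%×66 = 49.77 lb.

49.77 lb P₂O₅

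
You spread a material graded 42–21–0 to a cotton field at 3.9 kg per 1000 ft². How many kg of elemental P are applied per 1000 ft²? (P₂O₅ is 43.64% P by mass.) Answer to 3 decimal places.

0.357 kg P per thousand sq ft

P₂O₅ per 1000 ft² = 3.9 × 21% = 0.819 kg.
Elemental P = 0.819 × 0.4364 = 0.357412 kg per 1000 ft².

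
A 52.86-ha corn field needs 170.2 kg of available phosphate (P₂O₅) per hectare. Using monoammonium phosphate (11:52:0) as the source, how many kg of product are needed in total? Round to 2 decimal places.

Product per hectare = 170.2 / 52% = 327.308 kg.
Total product = 327.308 × 52.86 = 17301.4846 kg.

17301.48 kg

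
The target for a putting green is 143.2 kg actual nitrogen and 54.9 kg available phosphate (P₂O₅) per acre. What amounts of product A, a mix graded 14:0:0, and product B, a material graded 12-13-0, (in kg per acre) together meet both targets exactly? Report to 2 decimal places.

Let a = kg of product A, b = kg of product B (per acre).
N: 0.14·a + 0.12·b = 143.2
P₂O₅: 0·a + 0.13·b = 54.9
Solving simultaneously: a = 660.879, b = 422.308.

660.88 kg product A, 422.31 kg product B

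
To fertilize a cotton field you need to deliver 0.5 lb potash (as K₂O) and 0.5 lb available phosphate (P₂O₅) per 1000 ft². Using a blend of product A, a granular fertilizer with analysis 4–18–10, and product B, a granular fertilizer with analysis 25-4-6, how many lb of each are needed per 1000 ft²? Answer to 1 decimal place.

1.5 lb product A, 5.9 lb product B

With a, b = lb per 1000 ft² of product A and product B:
K₂O: 0.1·a + 0.06·b = 0.5
P₂O₅: 0.18·a + 0.04·b = 0.5
Solving simultaneously: a = 1.47059, b = 5.88235.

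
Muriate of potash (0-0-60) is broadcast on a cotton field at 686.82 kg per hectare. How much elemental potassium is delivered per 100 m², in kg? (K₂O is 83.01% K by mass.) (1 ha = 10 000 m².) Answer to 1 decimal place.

3.4 kg K per hundred sq m

K₂O per hectare = 686.82 × 60% = 412.092 kg.
Elemental K = 412.092 × 0.8301 = 342.078 kg per hectare.
Convert to per 100 m²: 342.078 × 0.01 = 3.42078 kg.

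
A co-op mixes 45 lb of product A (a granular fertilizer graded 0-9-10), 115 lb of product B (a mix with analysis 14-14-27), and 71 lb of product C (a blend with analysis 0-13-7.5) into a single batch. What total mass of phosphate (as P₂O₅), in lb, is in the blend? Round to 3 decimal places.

29.380 lb P₂O₅

P₂O₅ mass = 9%×45 + 14%×115 + 13%×71 = 29.38 lb.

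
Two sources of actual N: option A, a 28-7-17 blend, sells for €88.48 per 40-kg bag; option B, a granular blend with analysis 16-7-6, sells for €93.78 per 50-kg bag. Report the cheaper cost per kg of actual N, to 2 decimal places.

option A: N per bag = 40 × 28% = 11.2 kg; cost = 88.48 / 11.2 = €7.9000/kg N.
option B: N per bag = 50 × 16% = 8 kg; cost = 93.78 / 8 = €11.7225/kg N.
option A is cheaper.

€7.90 per kg N (option A)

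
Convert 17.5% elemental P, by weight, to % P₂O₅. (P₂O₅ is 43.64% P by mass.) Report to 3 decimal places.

40.101% P₂O₅

%P₂O₅ = 17.5 / 0.4364 = 40.1008%.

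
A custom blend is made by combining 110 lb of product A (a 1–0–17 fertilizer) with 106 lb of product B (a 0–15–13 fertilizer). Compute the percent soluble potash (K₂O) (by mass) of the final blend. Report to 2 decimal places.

Total mass = 110 + 106 = 216 lb.
K₂O mass = 17%×110 + 13%×106 = 32.48 lb.
% K₂O = 32.48 / 216 = 15.037%.

15.04% K₂O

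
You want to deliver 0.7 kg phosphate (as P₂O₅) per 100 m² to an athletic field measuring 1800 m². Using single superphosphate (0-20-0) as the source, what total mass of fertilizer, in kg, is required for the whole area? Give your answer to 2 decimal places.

63.00 kg

Product per 100 m² = 0.7 / 20% = 3.5 kg.
Total product = 3.5 × 1800 / 100 = 63 kg.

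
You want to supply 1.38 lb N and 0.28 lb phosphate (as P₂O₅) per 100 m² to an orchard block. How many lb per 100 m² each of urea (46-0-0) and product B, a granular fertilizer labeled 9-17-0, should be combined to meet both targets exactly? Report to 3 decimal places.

2.678 lb urea, 1.647 lb product B

Per-100 m² balance (a = urea, b = product B):
N: 0.46·a + 0.09·b = 1.38
P₂O₅: 0·a + 0.17·b = 0.28
Solving simultaneously: a = 2.67775, b = 1.64706.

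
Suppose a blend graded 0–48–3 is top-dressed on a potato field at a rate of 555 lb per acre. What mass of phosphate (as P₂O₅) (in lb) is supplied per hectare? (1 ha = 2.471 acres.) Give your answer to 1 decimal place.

P₂O₅ per acre = 555 × 48% = 266.4 lb.
Convert to per hectare: 266.4 × 2.471 = 658.274 lb.

658.3 lb P₂O₅ per hectare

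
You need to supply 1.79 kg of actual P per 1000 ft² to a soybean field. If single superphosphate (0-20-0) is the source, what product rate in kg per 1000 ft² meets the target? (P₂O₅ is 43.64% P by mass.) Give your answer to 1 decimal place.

As P₂O₅: 1.79 / 0.4364 = 4.10174 kg per 1000 ft².
Product per 1000 ft² = 4.10174 / 20% = 20.5087 kg.

20.5 kg of product per thousand sq ft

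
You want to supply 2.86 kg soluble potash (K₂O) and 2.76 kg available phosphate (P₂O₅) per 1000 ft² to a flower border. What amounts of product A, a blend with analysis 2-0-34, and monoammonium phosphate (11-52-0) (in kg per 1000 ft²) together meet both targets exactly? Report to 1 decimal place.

8.4 kg product A, 5.3 kg monoammonium phosphate

Per-1000 ft² balance (a = product A, b = monoammonium phosphate):
K₂O: 0.34·a + 0·b = 2.86
P₂O₅: 0·a + 0.52·b = 2.76
Solving simultaneously: a = 8.41176, b = 5.30769.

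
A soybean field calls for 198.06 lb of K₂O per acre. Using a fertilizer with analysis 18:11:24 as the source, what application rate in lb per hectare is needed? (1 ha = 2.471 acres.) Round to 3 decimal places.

Product per acre = 198.06 / 24% = 825.25 lb.
Convert to per hectare: 825.25 × 2.471 = 2039.1928 lb.

2039.193 lb of product per hectare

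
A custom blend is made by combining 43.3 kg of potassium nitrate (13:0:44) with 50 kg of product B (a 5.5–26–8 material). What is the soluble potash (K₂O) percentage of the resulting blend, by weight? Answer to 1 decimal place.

Total mass = 43.3 + 50 = 93.3 kg.
K₂O mass = 44%×43.3 + 8%×50 = 23.052 kg.
% K₂O = 23.052 / 93.3 = 24.7074%.

24.7% K₂O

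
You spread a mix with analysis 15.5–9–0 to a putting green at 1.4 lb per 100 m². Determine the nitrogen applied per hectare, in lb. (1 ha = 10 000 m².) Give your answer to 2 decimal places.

21.70 lb N per hectare

nitrogen per 100 m² = 1.4 × 15.5% = 0.217 lb.
Convert to per hectare: 0.217 × 100 = 21.7 lb.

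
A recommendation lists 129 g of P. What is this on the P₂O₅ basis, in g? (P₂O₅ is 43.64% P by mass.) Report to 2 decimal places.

P₂O₅ = 129 / 0.4364 = 295.6004 g.

295.60 g P₂O₅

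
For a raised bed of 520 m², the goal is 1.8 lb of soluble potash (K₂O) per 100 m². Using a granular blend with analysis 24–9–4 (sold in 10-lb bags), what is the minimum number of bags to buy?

Product per 100 m² = 1.8 / 4% = 45 lb.
Total product = 45 × 520 / 100 = 234 lb.
Bags = ⌈234 / 10⌉ = 24.

24 bags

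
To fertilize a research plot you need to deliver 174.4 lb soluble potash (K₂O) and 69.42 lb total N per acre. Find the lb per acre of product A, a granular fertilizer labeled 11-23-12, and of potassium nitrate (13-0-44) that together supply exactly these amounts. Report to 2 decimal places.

240.02 lb product A, 330.90 lb potassium nitrate

Let a = lb of product A, b = lb of potassium nitrate (per acre).
K₂O: 0.12·a + 0.44·b = 174.4
N: 0.11·a + 0.13·b = 69.42
Eliminate b: (row1) − 0.44/0.13·(row2) → -0.252308·a = -60.56, so a = 240.024.
Then b = (69.42 − 0.11·240.024) / 0.13 = 330.902.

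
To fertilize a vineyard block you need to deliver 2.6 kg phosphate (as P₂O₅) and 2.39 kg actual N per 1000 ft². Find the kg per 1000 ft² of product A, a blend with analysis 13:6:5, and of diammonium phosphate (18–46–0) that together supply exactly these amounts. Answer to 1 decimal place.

With a, b = kg per 1000 ft² of product A and diammonium phosphate:
P₂O₅: 0.06·a + 0.46·b = 2.6
N: 0.13·a + 0.18·b = 2.39
From row1: a = (2.6 − 0.46·b) / 0.06.
Into row2: 0.13·(2.6 − 0.46·b)/0.06 + 0.18·b = 2.39 → b = 3.97143, a = 12.8857.

12.9 kg product A, 4.0 kg diammonium phosphate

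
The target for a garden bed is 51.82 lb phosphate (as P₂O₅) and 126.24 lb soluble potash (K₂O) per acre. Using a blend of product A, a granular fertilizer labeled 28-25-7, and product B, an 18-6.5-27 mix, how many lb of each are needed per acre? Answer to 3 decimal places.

91.911 lb product A, 443.727 lb product B

With a, b = lb per acre of product A and product B:
P₂O₅: 0.25·a + 0.065·b = 51.82
K₂O: 0.07·a + 0.27·b = 126.24
Eliminate a: (row1) − 0.25/0.07·(row2) → -0.899286·b = -399.037, so b = 443.7268.
Back-substitute: a = (51.82 − 0.065·443.7268) / 0.25 = 91.91104.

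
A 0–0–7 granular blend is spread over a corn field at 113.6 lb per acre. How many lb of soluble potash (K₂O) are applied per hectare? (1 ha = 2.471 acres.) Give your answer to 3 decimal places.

K₂O per acre = 113.6 × 7% = 7.952 lb.
Convert to per hectare: 7.952 × 2.471 = 19.6494 lb.

19.649 lb K₂O per hectare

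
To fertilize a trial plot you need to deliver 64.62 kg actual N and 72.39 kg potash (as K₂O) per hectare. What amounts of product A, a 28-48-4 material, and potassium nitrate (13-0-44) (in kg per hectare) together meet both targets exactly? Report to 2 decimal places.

161.20 kg product A, 149.87 kg potassium nitrate

With a, b = kg per hectare of product A and potassium nitrate:
N: 0.28·a + 0.13·b = 64.62
K₂O: 0.04·a + 0.44·b = 72.39
From row1: a = (64.62 − 0.13·b) / 0.28.
Into row2: 0.04·(64.62 − 0.13·b)/0.28 + 0.44·b = 72.39 → b = 149.868, a = 161.204.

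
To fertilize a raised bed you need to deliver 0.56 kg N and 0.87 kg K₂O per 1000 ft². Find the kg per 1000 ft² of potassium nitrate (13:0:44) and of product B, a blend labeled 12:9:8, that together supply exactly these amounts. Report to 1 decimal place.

With a, b = kg per 1000 ft² of potassium nitrate and product B:
N: 0.13·a + 0.12·b = 0.56
K₂O: 0.44·a + 0.08·b = 0.87
From row1: a = (0.56 − 0.12·b) / 0.13.
Into row2: 0.44·(0.56 − 0.12·b)/0.13 + 0.08·b = 0.87 → b = 3.14387, a = 1.40566.

1.4 kg potassium nitrate, 3.1 kg product B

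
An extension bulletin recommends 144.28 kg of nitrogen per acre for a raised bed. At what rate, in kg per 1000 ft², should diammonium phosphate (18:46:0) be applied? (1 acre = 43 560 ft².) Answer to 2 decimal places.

18.40 kg of product per thousand sq ft

Product per acre = 144.28 / 18% = 801.556 kg.
Convert to per 1000 ft²: 801.556 × 0.0229568 = 18.4012 kg.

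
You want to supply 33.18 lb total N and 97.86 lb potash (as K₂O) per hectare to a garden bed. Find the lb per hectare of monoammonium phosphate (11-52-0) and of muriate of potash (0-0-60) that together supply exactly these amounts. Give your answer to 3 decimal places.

With a, b = lb per hectare of monoammonium phosphate and muriate of potash:
N: 0.11·a + 0·b = 33.18
K₂O: 0·a + 0.6·b = 97.86
Solving simultaneously: a = 301.6364, b = 163.1.

301.636 lb monoammonium phosphate, 163.100 lb muriate of potash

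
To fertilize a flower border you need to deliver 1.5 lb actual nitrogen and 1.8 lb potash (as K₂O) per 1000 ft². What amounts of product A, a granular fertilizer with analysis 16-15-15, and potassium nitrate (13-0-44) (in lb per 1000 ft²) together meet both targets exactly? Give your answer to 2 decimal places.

With a, b = lb per 1000 ft² of product A and potassium nitrate:
N: 0.16·a + 0.13·b = 1.5
K₂O: 0.15·a + 0.44·b = 1.8
From row1: a = (1.5 − 0.13·b) / 0.16.
Into row2: 0.15·(1.5 − 0.13·b)/0.16 + 0.44·b = 1.8 → b = 1.23772, a = 8.36935.

8.37 lb product A, 1.24 lb potassium nitrate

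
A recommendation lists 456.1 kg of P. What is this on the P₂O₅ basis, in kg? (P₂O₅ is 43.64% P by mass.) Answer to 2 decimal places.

P₂O₅ = 456.1 / 0.4364 = 1045.142 kg.

1045.14 kg P₂O₅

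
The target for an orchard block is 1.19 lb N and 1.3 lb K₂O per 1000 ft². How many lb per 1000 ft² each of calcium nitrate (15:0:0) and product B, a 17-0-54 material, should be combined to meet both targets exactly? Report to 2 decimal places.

Let a = lb of calcium nitrate, b = lb of product B (per 1000 ft²).
N: 0.15·a + 0.17·b = 1.19
K₂O: 0·a + 0.54·b = 1.3
Solving simultaneously: a = 5.20494, b = 2.40741.

5.20 lb calcium nitrate, 2.41 lb product B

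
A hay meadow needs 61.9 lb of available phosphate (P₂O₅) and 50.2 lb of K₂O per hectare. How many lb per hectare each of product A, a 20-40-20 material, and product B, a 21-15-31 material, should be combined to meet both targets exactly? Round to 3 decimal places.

Per-hectare balance (a = product A, b = product B):
P₂O₅: 0.4·a + 0.15·b = 61.9
K₂O: 0.2·a + 0.31·b = 50.2
Eliminate b: (row1) − 0.15/0.31·(row2) → 0.303226·a = 37.6097, so a = 124.0319.
Then b = (50.2 − 0.2·124.0319) / 0.31 = 81.9149.

124.032 lb product A, 81.915 lb product B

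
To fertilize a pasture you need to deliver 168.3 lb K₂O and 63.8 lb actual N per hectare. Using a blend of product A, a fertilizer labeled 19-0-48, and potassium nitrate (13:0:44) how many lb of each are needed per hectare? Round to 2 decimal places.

Per-hectare balance (a = product A, b = potassium nitrate):
K₂O: 0.48·a + 0.44·b = 168.3
N: 0.19·a + 0.13·b = 63.8
Eliminate a: (row1) − 0.48/0.19·(row2) → 0.111579·b = 7.12105, so b = 63.8208.
Back-substitute: a = (168.3 − 0.44·63.8208) / 0.48 = 292.123.

292.12 lb product A, 63.82 lb potassium nitrate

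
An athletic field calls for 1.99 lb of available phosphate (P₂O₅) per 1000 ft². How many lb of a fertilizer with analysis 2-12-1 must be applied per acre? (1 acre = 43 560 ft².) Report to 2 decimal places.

722.37 lb of product per acre

Product per 1000 ft² = 1.99 / 12% = 16.5833 lb.
Convert to per acre: 16.5833 × 43.56 = 722.37 lb.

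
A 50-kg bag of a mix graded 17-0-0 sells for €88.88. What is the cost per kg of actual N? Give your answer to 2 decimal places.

€10.46 per kg N

N in bag = 50 × 17% = 8.5 kg.
Cost per kg N = €88.88 / 8.5 = €10.4565.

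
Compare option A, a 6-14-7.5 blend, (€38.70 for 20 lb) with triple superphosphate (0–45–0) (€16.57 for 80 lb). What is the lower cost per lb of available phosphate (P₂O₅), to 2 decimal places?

option A: P₂O₅ per bag = 20 × 14% = 2.8 lb; cost = 38.70 / 2.8 = €13.8214/lb P₂O₅.
triple superphosphate: P₂O₅ per bag = 80 × 45% = 36 lb; cost = 16.57 / 36 = €0.4603/lb P₂O₅.
triple superphosphate is cheaper.

€0.46 per lb P₂O₅ (triple superphosphate)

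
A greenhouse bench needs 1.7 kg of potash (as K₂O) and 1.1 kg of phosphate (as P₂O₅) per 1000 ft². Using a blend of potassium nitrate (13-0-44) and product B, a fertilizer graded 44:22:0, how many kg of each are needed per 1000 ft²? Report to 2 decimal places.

3.86 kg potassium nitrate, 5.00 kg product B

Per-1000 ft² balance (a = potassium nitrate, b = product B):
K₂O: 0.44·a + 0·b = 1.7
P₂O₅: 0·a + 0.22·b = 1.1
Solving simultaneously: a = 3.86364, b = 5.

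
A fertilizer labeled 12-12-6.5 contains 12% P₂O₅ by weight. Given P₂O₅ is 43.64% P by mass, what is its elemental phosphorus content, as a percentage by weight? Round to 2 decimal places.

5.24% P

%P = 12 × 0.4364 = 5.2368%.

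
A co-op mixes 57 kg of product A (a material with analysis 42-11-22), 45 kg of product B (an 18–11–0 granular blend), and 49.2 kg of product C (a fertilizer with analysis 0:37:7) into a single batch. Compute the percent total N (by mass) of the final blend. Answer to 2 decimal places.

Total mass = 57 + 45 + 49.2 = 151.2 kg.
N mass = 42%×57 + 18%×45 + 0%×49.2 = 32.04 kg.
% N = 32.04 / 151.2 = 21.1905%.

21.19% N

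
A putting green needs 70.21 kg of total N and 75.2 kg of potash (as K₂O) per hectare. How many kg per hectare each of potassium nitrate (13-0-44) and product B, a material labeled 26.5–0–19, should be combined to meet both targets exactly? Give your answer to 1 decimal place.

Let a = kg of potassium nitrate, b = kg of product B (per hectare).
N: 0.13·a + 0.265·b = 70.21
K₂O: 0.44·a + 0.19·b = 75.2
From row1: a = (70.21 − 0.265·b) / 0.13.
Into row2: 0.44·(70.21 − 0.265·b)/0.13 + 0.19·b = 75.2 → b = 229.776, a = 71.6877.

71.7 kg potassium nitrate, 229.8 kg product B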